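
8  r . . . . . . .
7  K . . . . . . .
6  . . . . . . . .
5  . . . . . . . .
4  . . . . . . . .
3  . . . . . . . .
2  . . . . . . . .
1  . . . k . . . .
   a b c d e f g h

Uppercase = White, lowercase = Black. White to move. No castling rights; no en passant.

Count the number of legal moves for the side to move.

3

White to move; king on a7.
In check: yes, from the black rook on a8.
Legal moves: Kxa8, Kb7, Kb6.
Count: 3.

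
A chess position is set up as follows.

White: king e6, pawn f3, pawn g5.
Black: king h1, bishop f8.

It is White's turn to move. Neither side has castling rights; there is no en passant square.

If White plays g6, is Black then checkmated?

After g6: black king on h1; in check: no.
Black is not in check, so this cannot be checkmate.

no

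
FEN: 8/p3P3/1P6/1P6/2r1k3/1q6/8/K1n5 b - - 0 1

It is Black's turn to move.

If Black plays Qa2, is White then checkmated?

After Qa2: white king on a1; in check: yes, from the black queen on a2.
King squares — b1: attacked by Qa2; a2: attacked by Nc1; b2: attacked by Qa2.
White has no legal moves → checkmate.

yes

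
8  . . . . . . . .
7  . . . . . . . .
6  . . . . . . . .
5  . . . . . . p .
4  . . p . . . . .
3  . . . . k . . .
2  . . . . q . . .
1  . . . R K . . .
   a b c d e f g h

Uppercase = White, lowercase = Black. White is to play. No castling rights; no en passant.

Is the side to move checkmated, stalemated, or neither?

White to move; white king on e1.
In check: yes, from the black queen on e2.
King squares — d1: own rook; f1: attacked by Qe2; d2: attacked by Qe2; e2: attacked by Ke3; f2: attacked by Qe2.
Legal moves for White: none.
In check with no legal moves → checkmate.

checkmate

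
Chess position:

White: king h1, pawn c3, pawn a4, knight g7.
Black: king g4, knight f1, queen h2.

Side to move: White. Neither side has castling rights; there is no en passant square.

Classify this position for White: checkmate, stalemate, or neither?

White to move; white king on h1.
In check: yes, from the black queen on h2.
King squares — g1: attacked by Qh2; g2: attacked by Qh2; h2: attacked by Nf1.
Legal moves for White: none.
In check with no legal moves → checkmate.

checkmate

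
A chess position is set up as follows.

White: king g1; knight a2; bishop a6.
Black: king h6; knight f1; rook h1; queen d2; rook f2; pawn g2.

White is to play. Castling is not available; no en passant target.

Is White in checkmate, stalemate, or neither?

White to move; white king on g1.
In check: yes, from the black rook on h1.
King squares — f1: attacked by Rh1; h1: attacked by Pg2; f2: attacked by Qd2; g2: attacked by Rf2; h2: attacked by Nf1.
Legal moves for White: none.
In check with no legal moves → checkmate.

checkmate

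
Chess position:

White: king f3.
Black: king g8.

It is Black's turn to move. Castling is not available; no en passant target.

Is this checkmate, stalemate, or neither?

neither

Black to move; black king on g8.
In check: no.
Legal moves for Black: Kh8, Kf8, Kh7, Kg7, Kf7.
Black has 5 legal moves and is not in check → neither.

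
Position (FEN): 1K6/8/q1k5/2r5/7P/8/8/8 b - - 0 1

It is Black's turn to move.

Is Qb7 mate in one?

yes

After Qb7: white king on b8; in check: yes, from the black queen on b7.
King squares — a7: attacked by Qb7; b7: attacked by Kc6; c7: attacked by Kc6; a8: attacked by Qb7; c8: attacked by Qb7.
White has no legal moves → checkmate.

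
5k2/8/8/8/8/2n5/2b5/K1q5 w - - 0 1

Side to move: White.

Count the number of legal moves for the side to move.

0

White to move; king on a1.
In check: yes, from the black queen on c1.
Legal moves: none.
Count: 0.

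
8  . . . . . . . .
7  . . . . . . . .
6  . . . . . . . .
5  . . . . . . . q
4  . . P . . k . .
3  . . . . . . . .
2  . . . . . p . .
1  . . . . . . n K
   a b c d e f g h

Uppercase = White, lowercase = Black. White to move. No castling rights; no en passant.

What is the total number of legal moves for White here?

White to move; king on h1.
In check: yes, from the black queen on h5.
Legal moves: Kg2.
Count: 1.

1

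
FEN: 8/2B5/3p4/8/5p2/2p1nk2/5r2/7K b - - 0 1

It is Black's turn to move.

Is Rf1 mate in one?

no

After Rf1: white king on h1; in check: yes, from the black rook on f1.
White has 1 legal reply: Kh2.
In check but a legal move exists → not checkmate.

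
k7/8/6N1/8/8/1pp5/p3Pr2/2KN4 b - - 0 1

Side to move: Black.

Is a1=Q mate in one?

yes

After a1=Q: white king on c1; in check: yes, from the black queen on a1.
King squares — b1: attacked by Qa1; d1: own knight; b2: attacked by Qa1; c2: attacked by Pb3; d2: attacked by Pc3.
White has no legal moves → checkmate.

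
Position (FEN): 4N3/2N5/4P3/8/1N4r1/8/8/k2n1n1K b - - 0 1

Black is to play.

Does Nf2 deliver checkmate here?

yes

After Nf2: white king on h1; in check: yes, from the black knight on f2.
King squares — g1: attacked by Rg4; g2: attacked by Rg4; h2: attacked by Nf1.
White has no legal moves → checkmate.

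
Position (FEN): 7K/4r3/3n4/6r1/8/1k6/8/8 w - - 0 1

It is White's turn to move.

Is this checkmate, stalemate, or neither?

White to move; white king on h8.
In check: no.
King squares — g7: attacked by Rg5; h7: attacked by Re7; g8: attacked by Rg5.
Legal moves for White: none.
Not in check and no legal moves → stalemate.

stalemate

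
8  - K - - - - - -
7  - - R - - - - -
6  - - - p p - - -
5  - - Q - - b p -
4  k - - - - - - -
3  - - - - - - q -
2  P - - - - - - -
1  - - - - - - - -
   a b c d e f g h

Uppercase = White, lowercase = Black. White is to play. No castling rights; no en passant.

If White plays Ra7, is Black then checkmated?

After Ra7: black king on a4; in check: yes, from the white rook on a7.
King squares — a3: attacked by Qc5; b3: attacked by Pa2; b4: attacked by Qc5; a5: attacked by Qc5; b5: attacked by Qc5.
Black has no legal moves → checkmate.

yes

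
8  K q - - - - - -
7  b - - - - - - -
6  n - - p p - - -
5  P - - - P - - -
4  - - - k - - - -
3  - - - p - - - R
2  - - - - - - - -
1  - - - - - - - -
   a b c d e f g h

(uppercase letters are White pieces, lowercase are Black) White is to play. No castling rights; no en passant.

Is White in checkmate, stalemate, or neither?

White to move; white king on a8.
In check: yes, from the black queen on b8.
King squares — a7: attacked by Qb8; b7: attacked by Qb8; b8: attacked by Na6.
Legal moves for White: none.
In check with no legal moves → checkmate.

checkmate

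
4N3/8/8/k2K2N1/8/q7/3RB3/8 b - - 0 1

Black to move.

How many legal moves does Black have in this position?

20

Black to move; king on a5.
In check: no.
Legal moves: Kb6, Kb4, Ka4, Qf8, Qe7, Qd6+, Qc5+, Qb4, Qa4, Qh3, Qg3, Qf3+, Qe3, Qd3+, Qc3, Qb3+, Qb2, Qa2+, Qc1, Qa1.
Count: 20.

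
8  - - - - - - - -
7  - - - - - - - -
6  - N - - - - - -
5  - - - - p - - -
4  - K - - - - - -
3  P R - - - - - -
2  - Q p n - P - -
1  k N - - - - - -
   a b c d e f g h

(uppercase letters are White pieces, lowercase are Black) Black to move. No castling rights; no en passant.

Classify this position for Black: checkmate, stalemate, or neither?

checkmate

Black to move; black king on a1.
In check: yes, from the white queen on b2.
King squares — b1: attacked by Qb2; a2: attacked by Qb2; b2: attacked by Rb3.
Legal moves for Black: none.
In check with no legal moves → checkmate.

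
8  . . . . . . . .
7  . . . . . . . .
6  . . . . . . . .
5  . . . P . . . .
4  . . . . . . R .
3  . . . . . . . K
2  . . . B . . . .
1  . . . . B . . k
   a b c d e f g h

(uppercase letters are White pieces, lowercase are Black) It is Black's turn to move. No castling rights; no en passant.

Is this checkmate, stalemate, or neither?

Black to move; black king on h1.
In check: no.
King squares — g1: attacked by Rg4; g2: attacked by Kh3; h2: attacked by Kh3.
Legal moves for Black: none.
Not in check and no legal moves → stalemate.

stalemate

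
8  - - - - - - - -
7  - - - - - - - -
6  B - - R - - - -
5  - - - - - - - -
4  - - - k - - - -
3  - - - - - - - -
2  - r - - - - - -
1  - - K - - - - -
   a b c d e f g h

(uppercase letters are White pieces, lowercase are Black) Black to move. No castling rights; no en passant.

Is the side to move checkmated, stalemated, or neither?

neither

Black to move; black king on d4.
In check: yes, from the white rook on d6.
King squares — c3: available; d3: attacked by Ba6; e3: available; c4: attacked by Ba6; e4: available; c5: available; d5: attacked by Rd6; e5: available.
Legal moves for Black: Ke5, Kc5, Ke4, Ke3, Kc3.
Black is in check but has 5 legal moves → neither.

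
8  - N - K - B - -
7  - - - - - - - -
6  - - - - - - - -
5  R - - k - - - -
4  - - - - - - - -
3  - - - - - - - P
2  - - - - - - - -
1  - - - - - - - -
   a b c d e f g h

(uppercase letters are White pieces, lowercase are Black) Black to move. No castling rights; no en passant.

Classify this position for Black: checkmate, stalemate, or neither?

neither

Black to move; black king on d5.
In check: yes, from the white rook on a5.
King squares — c4: available; d4: available; e4: available; c5: attacked by Ra5; e5: attacked by Ra5; c6: attacked by Nb8; d6: attacked by Bf8; e6: available.
Legal moves for Black: Ke6, Ke4, Kd4, Kc4.
Black is in check but has 4 legal moves → neither.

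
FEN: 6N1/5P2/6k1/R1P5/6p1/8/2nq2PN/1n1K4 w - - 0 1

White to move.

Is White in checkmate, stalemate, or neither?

checkmate

White to move; white king on d1.
In check: yes, from the black queen on d2.
King squares — c1: attacked by Qd2; e1: attacked by Nc2; c2: attacked by Qd2; d2: attacked by Nb1; e2: attacked by Qd2.
Legal moves for White: none.
In check with no legal moves → checkmate.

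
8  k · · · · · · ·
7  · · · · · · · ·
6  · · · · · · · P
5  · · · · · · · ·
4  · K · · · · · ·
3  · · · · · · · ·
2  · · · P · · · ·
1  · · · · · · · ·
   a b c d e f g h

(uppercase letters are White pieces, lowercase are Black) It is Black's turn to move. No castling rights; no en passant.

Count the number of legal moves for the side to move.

3

Black to move; king on a8.
In check: no.
Legal moves: Kb8, Kb7, Ka7.
Count: 3.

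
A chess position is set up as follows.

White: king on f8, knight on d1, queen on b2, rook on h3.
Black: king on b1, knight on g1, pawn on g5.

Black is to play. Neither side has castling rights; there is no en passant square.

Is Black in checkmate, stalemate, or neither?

checkmate

Black to move; black king on b1.
In check: yes, from the white queen on b2.
King squares — a1: attacked by Qb2; c1: attacked by Qb2; a2: attacked by Qb2; b2: attacked by Nd1; c2: attacked by Qb2.
Legal moves for Black: none.
In check with no legal moves → checkmate.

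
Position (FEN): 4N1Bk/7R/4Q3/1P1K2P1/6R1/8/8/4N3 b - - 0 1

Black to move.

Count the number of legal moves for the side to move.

Black to move; king on h8.
In check: yes, from the white rook on h7.
Legal moves: none.
Count: 0.

0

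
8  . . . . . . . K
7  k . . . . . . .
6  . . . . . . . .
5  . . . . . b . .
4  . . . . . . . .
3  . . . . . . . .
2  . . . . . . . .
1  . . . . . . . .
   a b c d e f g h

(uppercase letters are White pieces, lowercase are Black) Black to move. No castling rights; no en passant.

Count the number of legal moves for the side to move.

16

Black to move; king on a7.
In check: no.
Legal moves: Kb8, Ka8, Kb7, Kb6, Ka6, Bc8, Bh7, Bd7, Bg6, Be6, Bg4, Be4, Bh3, Bd3, Bc2, Bb1.
Count: 16.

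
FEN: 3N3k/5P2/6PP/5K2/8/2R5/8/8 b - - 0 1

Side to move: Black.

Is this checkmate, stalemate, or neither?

stalemate

Black to move; black king on h8.
In check: no.
King squares — g7: attacked by Ph6; h7: attacked by Pg6; g8: attacked by Pf7.
Legal moves for Black: none.
Not in check and no legal moves → stalemate.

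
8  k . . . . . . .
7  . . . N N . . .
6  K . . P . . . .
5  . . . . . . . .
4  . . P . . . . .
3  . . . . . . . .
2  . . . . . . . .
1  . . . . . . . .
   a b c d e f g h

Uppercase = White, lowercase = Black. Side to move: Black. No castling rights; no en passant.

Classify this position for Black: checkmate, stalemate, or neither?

Black to move; black king on a8.
In check: no.
King squares — a7: attacked by Ka6; b7: attacked by Ka6; b8: attacked by Nd7.
Legal moves for Black: none.
Not in check and no legal moves → stalemate.

stalemate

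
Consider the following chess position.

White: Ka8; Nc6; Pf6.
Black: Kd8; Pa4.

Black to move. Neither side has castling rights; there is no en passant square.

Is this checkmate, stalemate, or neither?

Black to move; black king on d8.
In check: yes, from the white knight on c6.
King squares — c7: available; d7: available; e7: attacked by Nc6; c8: available; e8: available.
Legal moves for Black: Ke8, Kc8, Kd7, Kc7.
Black is in check but has 4 legal moves → neither.

neither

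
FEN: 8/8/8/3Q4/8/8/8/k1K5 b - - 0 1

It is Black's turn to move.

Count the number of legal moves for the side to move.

0

Black to move; king on a1.
In check: no.
Legal moves: none.
Count: 0.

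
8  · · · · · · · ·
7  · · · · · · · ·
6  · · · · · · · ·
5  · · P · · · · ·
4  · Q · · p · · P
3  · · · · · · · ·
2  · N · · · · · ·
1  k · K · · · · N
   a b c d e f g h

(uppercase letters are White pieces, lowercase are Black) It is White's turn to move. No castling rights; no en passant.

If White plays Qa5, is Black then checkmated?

yes

After Qa5: black king on a1; in check: yes, from the white queen on a5.
King squares — b1: attacked by Kc1; a2: attacked by Qa5; b2: attacked by Kc1.
Black has no legal moves → checkmate.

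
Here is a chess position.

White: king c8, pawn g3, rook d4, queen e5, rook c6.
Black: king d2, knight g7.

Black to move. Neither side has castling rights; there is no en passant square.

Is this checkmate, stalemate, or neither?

Black to move; black king on d2.
In check: yes, from the white rook on d4.
King squares — c1: attacked by Rc6; d1: attacked by Rd4; e1: attacked by Qe5; c2: attacked by Rc6; e2: attacked by Qe5; c3: attacked by Rc6; d3: attacked by Rd4; e3: attacked by Qe5.
Legal moves for Black: none.
In check with no legal moves → checkmate.

checkmate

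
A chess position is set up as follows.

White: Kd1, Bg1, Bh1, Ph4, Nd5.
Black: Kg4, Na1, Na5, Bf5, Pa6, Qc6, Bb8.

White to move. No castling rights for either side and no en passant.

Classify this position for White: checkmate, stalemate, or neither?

White to move; white king on d1.
In check: no.
Legal moves for White include: Ne7, Nc7, Nf6+, Nb6, Nf4, Nb4, Ne3+, Nc3, Be4, Bf3+, Bg2, Ba7, Bb6, Bc5, Bd4, Be3, Bh2, Bf2, ... (list truncated; more exist).
White has legal moves and is not in check → neither.

neither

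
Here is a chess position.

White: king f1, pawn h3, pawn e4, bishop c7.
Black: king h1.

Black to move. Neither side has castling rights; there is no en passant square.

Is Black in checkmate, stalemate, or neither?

Black to move; black king on h1.
In check: no.
King squares — g1: attacked by Kf1; g2: attacked by Kf1; h2: attacked by Bc7.
Legal moves for Black: none.
Not in check and no legal moves → stalemate.

stalemate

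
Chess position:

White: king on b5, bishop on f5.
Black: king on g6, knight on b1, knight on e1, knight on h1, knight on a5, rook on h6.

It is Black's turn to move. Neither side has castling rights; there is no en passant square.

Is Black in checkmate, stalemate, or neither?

neither

Black to move; black king on g6.
In check: yes, from the white bishop on f5.
Legal moves for Black: Kg7, Kf7, Kf6, Kh5, Kg5, Kxf5.
Black is in check but has 6 legal moves → neither.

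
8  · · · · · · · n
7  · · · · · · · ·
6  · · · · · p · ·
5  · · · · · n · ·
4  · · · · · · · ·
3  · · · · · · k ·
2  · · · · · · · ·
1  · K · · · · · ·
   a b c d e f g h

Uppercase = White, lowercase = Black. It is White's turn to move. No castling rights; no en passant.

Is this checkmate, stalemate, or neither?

White to move; white king on b1.
In check: no.
Legal moves for White: Kc2, Kb2, Ka2, Kc1, Ka1.
White has 5 legal moves and is not in check → neither.

neither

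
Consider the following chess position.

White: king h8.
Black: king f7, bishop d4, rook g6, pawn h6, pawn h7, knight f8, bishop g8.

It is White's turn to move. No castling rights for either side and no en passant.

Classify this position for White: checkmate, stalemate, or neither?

White to move; white king on h8.
In check: yes, from the black bishop on d4.
King squares — g7: attacked by Bd4; h7: attacked by Nf8; g8: attacked by Rg6.
Legal moves for White: none.
In check with no legal moves → checkmate.

checkmate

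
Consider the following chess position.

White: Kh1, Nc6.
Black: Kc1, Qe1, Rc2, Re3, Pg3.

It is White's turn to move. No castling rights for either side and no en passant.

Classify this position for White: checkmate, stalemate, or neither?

White to move; white king on h1.
In check: yes, from the black queen on e1.
King squares — g1: attacked by Qe1; g2: attacked by Rc2; h2: attacked by Rc2.
Legal moves for White: none.
In check with no legal moves → checkmate.

checkmate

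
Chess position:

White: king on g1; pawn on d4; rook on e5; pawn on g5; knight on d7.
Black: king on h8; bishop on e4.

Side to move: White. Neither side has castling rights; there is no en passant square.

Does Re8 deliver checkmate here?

no

After Re8: black king on h8; in check: yes, from the white rook on e8.
Black has 2 legal replies: Kh7, Kg7.
In check but a legal move exists → not checkmate.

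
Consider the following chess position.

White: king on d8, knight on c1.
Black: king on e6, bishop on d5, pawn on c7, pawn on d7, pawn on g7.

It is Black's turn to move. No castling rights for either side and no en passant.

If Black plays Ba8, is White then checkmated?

After Ba8: white king on d8; in check: no.
White is not in check, so this cannot be checkmate.

no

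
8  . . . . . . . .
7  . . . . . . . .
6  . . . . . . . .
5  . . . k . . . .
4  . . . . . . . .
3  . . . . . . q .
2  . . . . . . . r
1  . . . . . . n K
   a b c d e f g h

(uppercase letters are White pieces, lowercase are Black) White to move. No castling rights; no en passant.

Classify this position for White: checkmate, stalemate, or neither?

White to move; white king on h1.
In check: yes, from the black rook on h2.
King squares — g1: attacked by Qg3; g2: attacked by Rh2; h2: attacked by Qg3.
Legal moves for White: none.
In check with no legal moves → checkmate.

checkmate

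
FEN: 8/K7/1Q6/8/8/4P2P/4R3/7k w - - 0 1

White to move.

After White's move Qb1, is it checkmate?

yes

After Qb1: black king on h1; in check: yes, from the white queen on b1.
King squares — g1: attacked by Qb1; g2: attacked by Re2; h2: attacked by Re2.
Black has no legal moves → checkmate.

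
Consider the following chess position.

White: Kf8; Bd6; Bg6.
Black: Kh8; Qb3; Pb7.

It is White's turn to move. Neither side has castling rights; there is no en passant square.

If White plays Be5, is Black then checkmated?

yes

After Be5: black king on h8; in check: yes, from the white bishop on e5.
King squares — g7: attacked by Be5; h7: attacked by Bg6; g8: attacked by Kf8.
Black has no legal moves → checkmate.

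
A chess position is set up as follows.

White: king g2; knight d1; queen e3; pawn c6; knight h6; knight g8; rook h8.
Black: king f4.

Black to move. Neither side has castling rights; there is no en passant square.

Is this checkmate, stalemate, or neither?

Black to move; black king on f4.
In check: yes, from the white queen on e3.
King squares — e3: attacked by Nd1; f3: attacked by Kg2; g3: attacked by Kg2; e4: attacked by Qe3; g4: attacked by Nh6; e5: attacked by Qe3; f5: attacked by Nh6; g5: attacked by Qe3.
Legal moves for Black: none.
In check with no legal moves → checkmate.

checkmate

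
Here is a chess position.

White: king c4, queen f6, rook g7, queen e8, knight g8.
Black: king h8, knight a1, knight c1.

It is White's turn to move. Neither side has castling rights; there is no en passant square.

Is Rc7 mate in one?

yes

After Rc7: black king on h8; in check: yes, from the white queen on f6.
King squares — g7: attacked by Qf6; h7: attacked by Rc7; g8: attacked by Qe8.
Black has no legal moves → checkmate.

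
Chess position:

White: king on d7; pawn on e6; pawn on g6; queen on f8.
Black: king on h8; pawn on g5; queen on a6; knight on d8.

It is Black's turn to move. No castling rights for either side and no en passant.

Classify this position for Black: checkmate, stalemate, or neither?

Black to move; black king on h8.
In check: yes, from the white queen on f8.
King squares — g7: attacked by Qf8; h7: attacked by Pg6; g8: attacked by Qf8.
Legal moves for Black: none.
In check with no legal moves → checkmate.

checkmate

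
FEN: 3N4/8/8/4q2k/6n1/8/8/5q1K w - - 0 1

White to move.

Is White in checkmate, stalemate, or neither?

checkmate

White to move; white king on h1.
In check: yes, from the black queen on f1.
King squares — g1: attacked by Qf1; g2: attacked by Qf1; h2: attacked by Ng4.
Legal moves for White: none.
In check with no legal moves → checkmate.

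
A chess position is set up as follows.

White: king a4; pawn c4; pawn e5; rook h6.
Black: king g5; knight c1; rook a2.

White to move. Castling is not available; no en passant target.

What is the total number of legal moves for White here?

2

White to move; king on a4.
In check: yes, from the black rook on a2.
Legal moves: Kb5, Kb4.
Count: 2.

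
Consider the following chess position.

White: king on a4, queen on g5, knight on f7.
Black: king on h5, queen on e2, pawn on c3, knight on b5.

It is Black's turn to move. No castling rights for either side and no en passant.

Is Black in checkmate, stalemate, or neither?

checkmate

Black to move; black king on h5.
In check: yes, from the white queen on g5.
King squares — g4: attacked by Qg5; h4: attacked by Qg5; g5: attacked by Nf7; g6: attacked by Qg5; h6: attacked by Qg5.
Legal moves for Black: none.
In check with no legal moves → checkmate.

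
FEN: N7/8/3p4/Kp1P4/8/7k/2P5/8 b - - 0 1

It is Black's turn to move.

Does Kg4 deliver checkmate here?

no

After Kg4: white king on a5; in check: no.
White is not in check, so this cannot be checkmate.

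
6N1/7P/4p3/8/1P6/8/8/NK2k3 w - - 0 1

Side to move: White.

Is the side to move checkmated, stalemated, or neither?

White to move; white king on b1.
In check: no.
Legal moves for White: Ne7, Nh6, Nf6, Kc2, Kb2, Ka2, Kc1, Nb3, Nc2+, h8=Q, h8=R, h8=B, h8=N, b5.
White has 14 legal moves and is not in check → neither.

neither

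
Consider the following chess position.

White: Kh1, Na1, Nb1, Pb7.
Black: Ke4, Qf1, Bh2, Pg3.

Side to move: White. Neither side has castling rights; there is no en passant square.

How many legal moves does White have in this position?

0

White to move; king on h1.
In check: yes, from the black queen on f1.
Legal moves: none.
Count: 0.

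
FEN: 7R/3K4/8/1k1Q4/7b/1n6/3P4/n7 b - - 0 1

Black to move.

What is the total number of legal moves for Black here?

Black to move; king on b5.
In check: yes, from the white queen on d5.
Legal moves: Kb6, Ka6, Kb4, Ka4, Nc5+.
Count: 5.

5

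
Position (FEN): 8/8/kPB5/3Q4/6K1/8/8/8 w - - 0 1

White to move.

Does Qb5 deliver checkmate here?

yes

After Qb5: black king on a6; in check: yes, from the white queen on b5.
King squares — a5: attacked by Qb5; b5: attacked by Bc6; b6: attacked by Qb5; a7: attacked by Pb6; b7: attacked by Bc6.
Black has no legal moves → checkmate.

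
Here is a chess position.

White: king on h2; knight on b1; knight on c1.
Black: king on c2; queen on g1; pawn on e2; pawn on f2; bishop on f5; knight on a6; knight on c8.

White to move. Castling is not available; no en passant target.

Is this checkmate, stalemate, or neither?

checkmate

White to move; white king on h2.
In check: yes, from the black queen on g1.
King squares — g1: attacked by Pf2; h1: attacked by Qg1; g2: attacked by Qg1; g3: attacked by Qg1; h3: attacked by Bf5.
Legal moves for White: none.
In check with no legal moves → checkmate.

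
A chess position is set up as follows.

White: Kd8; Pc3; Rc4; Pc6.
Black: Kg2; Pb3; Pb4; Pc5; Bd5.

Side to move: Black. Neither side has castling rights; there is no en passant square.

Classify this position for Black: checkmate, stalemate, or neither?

neither

Black to move; black king on g2.
In check: no.
Legal moves for Black: Bg8, Bf7, Be6, Bxc6, Be4, Bxc4, Bf3, Kh3, Kg3, Kf3, Kh2, Kf2, Kh1, Kg1, Kf1, bxc3, b2.
Black has 17 legal moves and is not in check → neither.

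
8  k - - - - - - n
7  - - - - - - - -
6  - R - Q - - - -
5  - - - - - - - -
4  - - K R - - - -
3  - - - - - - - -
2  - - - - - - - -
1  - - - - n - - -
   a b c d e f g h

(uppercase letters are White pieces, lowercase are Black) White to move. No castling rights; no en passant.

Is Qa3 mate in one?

After Qa3: black king on a8; in check: yes, from the white queen on a3.
King squares — a7: attacked by Qa3; b7: attacked by Rb6; b8: attacked by Rb6.
Black has no legal moves → checkmate.

yes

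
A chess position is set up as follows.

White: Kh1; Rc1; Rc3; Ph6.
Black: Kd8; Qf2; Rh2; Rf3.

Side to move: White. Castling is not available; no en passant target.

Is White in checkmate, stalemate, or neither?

checkmate

White to move; white king on h1.
In check: yes, from the black rook on h2.
King squares — g1: attacked by Qf2; g2: attacked by Qf2; h2: attacked by Qf2.
Legal moves for White: none.
In check with no legal moves → checkmate.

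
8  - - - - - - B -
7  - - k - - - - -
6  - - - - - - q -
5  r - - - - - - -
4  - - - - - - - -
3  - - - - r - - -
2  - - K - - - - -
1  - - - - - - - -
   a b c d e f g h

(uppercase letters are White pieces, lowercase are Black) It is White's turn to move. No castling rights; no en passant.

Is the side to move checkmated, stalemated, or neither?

White to move; white king on c2.
In check: yes, from the black queen on g6.
Legal moves for White: Kd2, Kb2, Kd1, Kc1.
White is in check but has 4 legal moves → neither.

neither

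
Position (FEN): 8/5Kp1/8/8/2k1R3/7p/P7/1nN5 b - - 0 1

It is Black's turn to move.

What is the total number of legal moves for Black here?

4

Black to move; king on c4.
In check: yes, from the white rook on e4.
Legal moves: Kd5, Kc5, Kb5, Kc3.
Count: 4.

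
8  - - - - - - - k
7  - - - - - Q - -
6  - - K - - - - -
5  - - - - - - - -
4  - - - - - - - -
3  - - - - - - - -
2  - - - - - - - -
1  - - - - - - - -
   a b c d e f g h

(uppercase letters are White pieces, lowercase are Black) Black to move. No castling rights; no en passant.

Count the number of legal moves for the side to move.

Black to move; king on h8.
In check: no.
Legal moves: none.
Count: 0.

0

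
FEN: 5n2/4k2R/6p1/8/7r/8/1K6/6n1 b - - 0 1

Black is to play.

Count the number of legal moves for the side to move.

7

Black to move; king on e7.
In check: yes, from the white rook on h7.
Legal moves: Ke8, Kd8, Kf6, Ke6, Kd6, Nxh7, Rxh7.
Count: 7.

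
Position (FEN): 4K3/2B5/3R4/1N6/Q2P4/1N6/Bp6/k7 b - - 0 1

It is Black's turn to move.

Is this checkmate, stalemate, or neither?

Black to move; black king on a1.
In check: yes, from the white knight on b3.
King squares — b1: attacked by Ba2; a2: attacked by Qa4; b2: own pawn.
Legal moves for Black: none.
In check with no legal moves → checkmate.

checkmate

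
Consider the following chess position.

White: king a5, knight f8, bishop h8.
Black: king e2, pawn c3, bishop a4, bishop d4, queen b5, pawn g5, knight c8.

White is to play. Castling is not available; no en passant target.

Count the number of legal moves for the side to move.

0

White to move; king on a5.
In check: yes, from the black queen on b5.
Legal moves: none.
Count: 0.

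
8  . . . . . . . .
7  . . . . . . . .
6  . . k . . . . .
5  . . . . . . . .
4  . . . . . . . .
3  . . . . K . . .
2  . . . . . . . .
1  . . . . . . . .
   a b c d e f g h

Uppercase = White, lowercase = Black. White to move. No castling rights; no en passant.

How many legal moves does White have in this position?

White to move; king on e3.
In check: no.
Legal moves: Kf4, Ke4, Kd4, Kf3, Kd3, Kf2, Ke2, Kd2.
Count: 8.

8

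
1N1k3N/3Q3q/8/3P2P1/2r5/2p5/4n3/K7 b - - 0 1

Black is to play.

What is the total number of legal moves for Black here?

Black to move; king on d8.
In check: yes, from the white queen on d7.
Legal moves: Qxd7.
Count: 1.

1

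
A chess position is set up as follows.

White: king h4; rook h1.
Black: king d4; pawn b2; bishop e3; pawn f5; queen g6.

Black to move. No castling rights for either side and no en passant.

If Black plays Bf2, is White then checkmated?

After Bf2: white king on h4; in check: yes, from the black bishop on f2.
White has 1 legal reply: Kh3.
In check but a legal move exists → not checkmate.

no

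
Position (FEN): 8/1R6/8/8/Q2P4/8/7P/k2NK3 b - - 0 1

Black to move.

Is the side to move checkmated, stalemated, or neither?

checkmate

Black to move; black king on a1.
In check: yes, from the white queen on a4.
King squares — b1: attacked by Rb7; a2: attacked by Qa4; b2: attacked by Nd1.
Legal moves for Black: none.
In check with no legal moves → checkmate.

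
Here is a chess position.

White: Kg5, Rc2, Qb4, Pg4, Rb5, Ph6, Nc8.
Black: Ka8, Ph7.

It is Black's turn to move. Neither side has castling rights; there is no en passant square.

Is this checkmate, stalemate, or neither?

stalemate

Black to move; black king on a8.
In check: no.
King squares — a7: attacked by Nc8; b7: attacked by Rb5; b8: attacked by Rb5.
Legal moves for Black: none.
Not in check and no legal moves → stalemate.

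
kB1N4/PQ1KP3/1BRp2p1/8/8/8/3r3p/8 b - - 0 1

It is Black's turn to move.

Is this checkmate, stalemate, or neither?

Black to move; black king on a8.
In check: yes, from the white queen on b7.
King squares — a7: attacked by Bb6; b7: attacked by Nd8; b8: attacked by Pa7.
Legal moves for Black: none.
In check with no legal moves → checkmate.

checkmate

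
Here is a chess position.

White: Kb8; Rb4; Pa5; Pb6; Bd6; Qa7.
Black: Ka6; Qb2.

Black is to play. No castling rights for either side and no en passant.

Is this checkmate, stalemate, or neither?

checkmate

Black to move; black king on a6.
In check: yes, from the white queen on a7.
King squares — a5: attacked by Qa7; b5: attacked by Rb4; b6: attacked by Rb4; a7: attacked by Pb6; b7: attacked by Qa7.
Legal moves for Black: none.
In check with no legal moves → checkmate.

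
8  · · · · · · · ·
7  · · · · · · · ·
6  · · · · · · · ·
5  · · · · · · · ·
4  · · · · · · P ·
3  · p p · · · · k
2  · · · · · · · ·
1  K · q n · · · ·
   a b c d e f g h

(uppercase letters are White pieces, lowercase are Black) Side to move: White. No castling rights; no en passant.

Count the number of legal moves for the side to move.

White to move; king on a1.
In check: yes, from the black queen on c1.
Legal moves: none.
Count: 0.

0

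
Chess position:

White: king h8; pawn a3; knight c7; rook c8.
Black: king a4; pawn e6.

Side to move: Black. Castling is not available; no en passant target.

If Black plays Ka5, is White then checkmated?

After Ka5: white king on h8; in check: no.
White is not in check, so this cannot be checkmate.

no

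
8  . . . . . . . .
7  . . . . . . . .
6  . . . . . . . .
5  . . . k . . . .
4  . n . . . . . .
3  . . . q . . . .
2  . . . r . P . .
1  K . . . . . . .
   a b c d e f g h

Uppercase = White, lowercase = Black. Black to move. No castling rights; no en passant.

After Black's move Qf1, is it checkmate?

After Qf1: white king on a1; in check: yes, from the black queen on f1.
King squares — b1: attacked by Qf1; a2: attacked by Rd2; b2: attacked by Rd2.
White has no legal moves → checkmate.

yes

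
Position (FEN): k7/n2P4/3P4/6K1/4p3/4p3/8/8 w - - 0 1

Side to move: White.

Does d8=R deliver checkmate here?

no

After d8=R: black king on a8; in check: yes, from the white rook on d8.
Black has 2 legal replies: Kb7, Nc8.
In check but a legal move exists → not checkmate.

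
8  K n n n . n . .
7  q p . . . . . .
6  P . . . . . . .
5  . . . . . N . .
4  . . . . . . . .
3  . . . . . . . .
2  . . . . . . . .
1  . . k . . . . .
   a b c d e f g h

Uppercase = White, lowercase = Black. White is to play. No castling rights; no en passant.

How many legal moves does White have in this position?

White to move; king on a8.
In check: yes, from the black queen on a7.
Legal moves: none.
Count: 0.

0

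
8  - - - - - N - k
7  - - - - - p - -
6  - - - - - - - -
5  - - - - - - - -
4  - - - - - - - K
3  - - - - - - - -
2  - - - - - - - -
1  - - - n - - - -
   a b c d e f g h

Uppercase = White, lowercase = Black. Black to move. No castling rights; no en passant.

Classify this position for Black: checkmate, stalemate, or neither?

Black to move; black king on h8.
In check: no.
Legal moves for Black: Kg8, Kg7, Ne3, Nc3, Nf2, Nb2, f6, f5.
Black has 8 legal moves and is not in check → neither.

neither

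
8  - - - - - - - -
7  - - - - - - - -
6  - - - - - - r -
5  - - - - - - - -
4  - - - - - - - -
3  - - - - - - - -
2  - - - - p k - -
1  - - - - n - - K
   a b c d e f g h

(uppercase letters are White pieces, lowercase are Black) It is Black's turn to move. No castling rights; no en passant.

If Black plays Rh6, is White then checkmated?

After Rh6: white king on h1; in check: yes, from the black rook on h6.
King squares — g1: attacked by Kf2; g2: attacked by Ne1; h2: attacked by Rh6.
White has no legal moves → checkmate.

yes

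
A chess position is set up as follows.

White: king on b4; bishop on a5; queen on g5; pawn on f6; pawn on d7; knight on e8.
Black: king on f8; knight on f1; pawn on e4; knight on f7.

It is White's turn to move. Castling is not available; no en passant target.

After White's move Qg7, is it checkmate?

yes

After Qg7: black king on f8; in check: yes, from the white queen on g7.
King squares — e7: attacked by Pf6; f7: own knight; g7: attacked by Pf6; e8: attacked by Pd7; g8: attacked by Qg7.
Black has no legal moves → checkmate.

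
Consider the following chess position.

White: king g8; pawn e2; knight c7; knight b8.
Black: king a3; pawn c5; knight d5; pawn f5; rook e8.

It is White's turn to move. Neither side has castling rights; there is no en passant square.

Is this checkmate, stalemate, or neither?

neither

White to move; white king on g8.
In check: yes, from the black rook on e8.
Legal moves for White: Kh7, Kg7, Kf7, Nxe8.
White is in check but has 4 legal moves → neither.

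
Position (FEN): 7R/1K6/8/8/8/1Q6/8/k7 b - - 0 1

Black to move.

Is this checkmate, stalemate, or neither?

Black to move; black king on a1.
In check: no.
King squares — b1: attacked by Qb3; a2: attacked by Qb3; b2: attacked by Qb3.
Legal moves for Black: none.
Not in check and no legal moves → stalemate.

stalemate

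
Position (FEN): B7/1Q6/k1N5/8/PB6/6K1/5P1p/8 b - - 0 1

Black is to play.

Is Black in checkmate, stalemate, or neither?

Black to move; black king on a6.
In check: yes, from the white queen on b7.
King squares — a5: attacked by Bb4; b5: attacked by Pa4; b6: attacked by Qb7; a7: attacked by Nc6; b7: attacked by Ba8.
Legal moves for Black: none.
In check with no legal moves → checkmate.

checkmate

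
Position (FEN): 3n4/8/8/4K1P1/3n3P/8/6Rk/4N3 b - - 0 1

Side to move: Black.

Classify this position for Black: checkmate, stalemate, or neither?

neither

Black to move; black king on h2.
In check: yes, from the white rook on g2.
King squares — g1: attacked by Rg2; h1: available; g2: attacked by Ne1; g3: attacked by Rg2; h3: available.
Legal moves for Black: Kh3, Kh1.
Black is in check but has 2 legal moves → neither.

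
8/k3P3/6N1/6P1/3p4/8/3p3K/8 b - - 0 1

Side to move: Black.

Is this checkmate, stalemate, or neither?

Black to move; black king on a7.
In check: no.
Legal moves for Black: Kb8, Ka8, Kb7, Kb6, Ka6, d3, d1=Q, d1=R, d1=B, d1=N.
Black has 10 legal moves and is not in check → neither.

neither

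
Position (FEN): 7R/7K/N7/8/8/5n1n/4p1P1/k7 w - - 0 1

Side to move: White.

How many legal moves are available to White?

19

White to move; king on h7.
In check: no.
Legal moves: Rg8, Rf8, Re8, Rd8, Rc8, Rb8, Ra8, Kg8, Kg7, Kh6, Kg6, Nb8, Nc7, Nc5, Nb4, gxh3, gxf3, g3, g4.
Count: 19.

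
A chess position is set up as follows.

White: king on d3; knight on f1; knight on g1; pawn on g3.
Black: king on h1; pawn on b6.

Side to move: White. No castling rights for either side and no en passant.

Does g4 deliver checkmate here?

After g4: black king on h1; in check: no.
Black is not in check, so this cannot be checkmate.

no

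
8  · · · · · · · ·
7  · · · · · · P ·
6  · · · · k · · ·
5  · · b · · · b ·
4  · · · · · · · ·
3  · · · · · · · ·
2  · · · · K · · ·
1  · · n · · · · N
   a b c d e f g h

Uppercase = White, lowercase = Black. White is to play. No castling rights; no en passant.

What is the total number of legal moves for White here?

White to move; king on e2.
In check: yes, from the black knight on c1.
Legal moves: Kf3, Kf1, Ke1, Kd1.
Count: 4.

4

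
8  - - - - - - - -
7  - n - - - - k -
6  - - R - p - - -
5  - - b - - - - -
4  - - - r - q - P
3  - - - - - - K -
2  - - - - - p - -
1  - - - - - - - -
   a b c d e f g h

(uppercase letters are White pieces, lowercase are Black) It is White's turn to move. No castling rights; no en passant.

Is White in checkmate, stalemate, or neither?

White to move; white king on g3.
In check: yes, from the black queen on f4.
King squares — f2: attacked by Qf4; g2: available; h2: attacked by Qf4; f3: attacked by Qf4; h3: available; f4: attacked by Rd4; g4: attacked by Qf4; h4: own pawn.
Legal moves for White: Kh3, Kg2.
White is in check but has 2 legal moves → neither.

neither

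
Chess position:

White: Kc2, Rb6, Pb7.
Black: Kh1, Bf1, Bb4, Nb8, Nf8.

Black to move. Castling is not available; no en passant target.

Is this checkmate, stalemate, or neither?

neither

Black to move; black king on h1.
In check: no.
Legal moves for Black include: Nh7, Nfd7, Ng6, Ne6, Nbd7, Nc6, Na6, Be7, Bd6, Bc5, Ba5, Bc3, Ba3, Bd2, Be1, Kh2, Kg2, Kg1, ... (list truncated; more exist).
Black has legal moves and is not in check → neither.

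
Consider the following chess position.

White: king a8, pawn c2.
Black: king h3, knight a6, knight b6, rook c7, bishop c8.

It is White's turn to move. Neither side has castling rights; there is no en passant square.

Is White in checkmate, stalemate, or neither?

checkmate

White to move; white king on a8.
In check: yes, from the black knight on b6.
King squares — a7: attacked by Rc7; b7: attacked by Rc7; b8: attacked by Na6.
Legal moves for White: none.
In check with no legal moves → checkmate.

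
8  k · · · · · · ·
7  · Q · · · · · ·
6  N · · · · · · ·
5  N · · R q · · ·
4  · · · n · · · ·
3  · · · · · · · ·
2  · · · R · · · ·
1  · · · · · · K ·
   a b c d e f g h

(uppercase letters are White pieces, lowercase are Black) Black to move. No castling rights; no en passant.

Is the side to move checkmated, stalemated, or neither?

checkmate

Black to move; black king on a8.
In check: yes, from the white queen on b7.
King squares — a7: attacked by Qb7; b7: attacked by Na5; b8: attacked by Na6.
Legal moves for Black: none.
In check with no legal moves → checkmate.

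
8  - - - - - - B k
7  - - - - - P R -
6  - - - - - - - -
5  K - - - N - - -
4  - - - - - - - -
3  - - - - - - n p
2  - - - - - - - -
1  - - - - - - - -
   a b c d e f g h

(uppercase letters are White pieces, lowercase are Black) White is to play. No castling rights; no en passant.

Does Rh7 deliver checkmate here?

yes

After Rh7: black king on h8; in check: yes, from the white rook on h7.
King squares — g7: attacked by Rh7; h7: attacked by Bg8; g8: attacked by Pf7.
Black has no legal moves → checkmate.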